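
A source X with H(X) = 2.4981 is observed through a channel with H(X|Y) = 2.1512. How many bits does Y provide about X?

I(X;Y) = H(X) - H(X|Y)
I(X;Y) = 2.4981 - 2.1512 = 0.3469 bits


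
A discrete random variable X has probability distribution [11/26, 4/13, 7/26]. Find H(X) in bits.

H(X) = -Σ p(x) log₂ p(x)
  -11/26 × log₂(11/26) = 0.5250
  -4/13 × log₂(4/13) = 0.5232
  -7/26 × log₂(7/26) = 0.5097
H(X) = 1.5579 bits


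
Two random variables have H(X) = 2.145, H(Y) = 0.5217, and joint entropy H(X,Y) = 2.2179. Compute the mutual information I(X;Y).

I(X;Y) = H(X) + H(Y) - H(X,Y)
I(X;Y) = 2.145 + 0.5217 - 2.2179 = 0.4488 bits


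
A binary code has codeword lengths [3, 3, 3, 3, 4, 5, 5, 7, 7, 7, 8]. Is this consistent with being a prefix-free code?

Kraft inequality: Σ 2^(-l_i) ≤ 1 for prefix-free code
Calculating: 2^(-3) + 2^(-3) + 2^(-3) + 2^(-3) + 2^(-4) + 2^(-5) + 2^(-5) + 2^(-7) + 2^(-7) + 2^(-7) + 2^(-8)
= 0.125 + 0.125 + 0.125 + 0.125 + 0.0625 + 0.03125 + 0.03125 + 0.0078125 + 0.0078125 + 0.0078125 + 0.00390625
= 0.6523
Since 0.6523 ≤ 1, prefix-free code exists


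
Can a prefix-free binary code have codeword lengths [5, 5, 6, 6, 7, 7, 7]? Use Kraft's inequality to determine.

Kraft inequality: Σ 2^(-l_i) ≤ 1 for prefix-free code
Calculating: 2^(-5) + 2^(-5) + 2^(-6) + 2^(-6) + 2^(-7) + 2^(-7) + 2^(-7)
= 0.03125 + 0.03125 + 0.015625 + 0.015625 + 0.0078125 + 0.0078125 + 0.0078125
= 0.1172
Since 0.1172 ≤ 1, prefix-free code exists


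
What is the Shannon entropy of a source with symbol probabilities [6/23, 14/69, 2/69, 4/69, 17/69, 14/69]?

H(X) = -Σ p(x) log₂ p(x)
  -6/23 × log₂(6/23) = 0.5057
  -14/69 × log₂(14/69) = 0.4669
  -2/69 × log₂(2/69) = 0.1481
  -4/69 × log₂(4/69) = 0.2382
  -17/69 × log₂(17/69) = 0.4979
  -14/69 × log₂(14/69) = 0.4669
H(X) = 2.3237 bits


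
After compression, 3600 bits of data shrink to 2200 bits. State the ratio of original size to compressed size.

Compression ratio = Original / Compressed
= 3600 / 2200 = 1.64:1


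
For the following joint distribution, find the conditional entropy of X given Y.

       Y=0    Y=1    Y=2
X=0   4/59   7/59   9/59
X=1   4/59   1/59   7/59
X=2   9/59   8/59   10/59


H(X|Y) = Σ_y p(y) H(X|Y=y)
  p(Y=0) = 17/59, H(X|Y=0) = 1.4681
  p(Y=1) = 16/59, H(X|Y=1) = 1.2718
  p(Y=2) = 26/59, H(X|Y=2) = 1.5697
H(X|Y) = 0.2881×1.4681 + 0.2712×1.2718 + 0.4407×1.5697 = 1.4596 bits


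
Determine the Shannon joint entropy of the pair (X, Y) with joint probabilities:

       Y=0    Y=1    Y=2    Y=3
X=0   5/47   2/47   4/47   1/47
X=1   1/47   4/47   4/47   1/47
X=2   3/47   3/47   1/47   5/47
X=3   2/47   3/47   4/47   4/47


H(X,Y) = -Σ p(x,y) log₂ p(x,y)
  p(0,0)=5/47: -0.1064 × log₂(0.1064) = 0.3439
  p(0,1)=2/47: -0.0426 × log₂(0.0426) = 0.1938
  p(0,2)=4/47: -0.0851 × log₂(0.0851) = 0.3025
  p(0,3)=1/47: -0.0213 × log₂(0.0213) = 0.1182
  p(1,0)=1/47: -0.0213 × log₂(0.0213) = 0.1182
  p(1,1)=4/47: -0.0851 × log₂(0.0851) = 0.3025
  p(1,2)=4/47: -0.0851 × log₂(0.0851) = 0.3025
  p(1,3)=1/47: -0.0213 × log₂(0.0213) = 0.1182
  p(2,0)=3/47: -0.0638 × log₂(0.0638) = 0.2534
  p(2,1)=3/47: -0.0638 × log₂(0.0638) = 0.2534
  p(2,2)=1/47: -0.0213 × log₂(0.0213) = 0.1182
  p(2,3)=5/47: -0.1064 × log₂(0.1064) = 0.3439
  p(3,0)=2/47: -0.0426 × log₂(0.0426) = 0.1938
  p(3,1)=3/47: -0.0638 × log₂(0.0638) = 0.2534
  p(3,2)=4/47: -0.0851 × log₂(0.0851) = 0.3025
  p(3,3)=4/47: -0.0851 × log₂(0.0851) = 0.3025
H(X,Y) = 3.8209 bits


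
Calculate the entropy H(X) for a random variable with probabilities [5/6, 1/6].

H(X) = -Σ p(x) log₂ p(x)
  -5/6 × log₂(5/6) = 0.2192
  -1/6 × log₂(1/6) = 0.4308
H(X) = 0.6500 bits


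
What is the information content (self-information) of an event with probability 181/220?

Information content I(x) = -log₂(p(x))
I = -log₂(181/220) = -log₂(0.8227)
I = 0.2815 bits


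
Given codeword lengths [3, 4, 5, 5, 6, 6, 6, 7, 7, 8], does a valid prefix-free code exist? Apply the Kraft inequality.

Kraft inequality: Σ 2^(-l_i) ≤ 1 for prefix-free code
Calculating: 2^(-3) + 2^(-4) + 2^(-5) + 2^(-5) + 2^(-6) + 2^(-6) + 2^(-6) + 2^(-7) + 2^(-7) + 2^(-8)
= 0.125 + 0.0625 + 0.03125 + 0.03125 + 0.015625 + 0.015625 + 0.015625 + 0.0078125 + 0.0078125 + 0.00390625
= 0.3164
Since 0.3164 ≤ 1, prefix-free code exists


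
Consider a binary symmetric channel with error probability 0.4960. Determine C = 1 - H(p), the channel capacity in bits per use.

For BSC with error probability p:
C = 1 - H(p) where H(p) is binary entropy
H(0.4960) = -0.4960 × log₂(0.4960) - 0.5040 × log₂(0.5040)
H(p) = 1.0000
C = 1 - 1.0000 = 0.0000 bits/use


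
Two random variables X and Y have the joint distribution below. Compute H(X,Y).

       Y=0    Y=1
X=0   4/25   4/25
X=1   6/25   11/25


H(X,Y) = -Σ p(x,y) log₂ p(x,y)
  p(0,0)=4/25: -0.1600 × log₂(0.1600) = 0.4230
  p(0,1)=4/25: -0.1600 × log₂(0.1600) = 0.4230
  p(1,0)=6/25: -0.2400 × log₂(0.2400) = 0.4941
  p(1,1)=11/25: -0.4400 × log₂(0.4400) = 0.5211
H(X,Y) = 1.8613 bits


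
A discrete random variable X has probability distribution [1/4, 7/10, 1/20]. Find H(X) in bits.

H(X) = -Σ p(x) log₂ p(x)
  -1/4 × log₂(1/4) = 0.5000
  -7/10 × log₂(7/10) = 0.3602
  -1/20 × log₂(1/20) = 0.2161
H(X) = 1.0763 bits


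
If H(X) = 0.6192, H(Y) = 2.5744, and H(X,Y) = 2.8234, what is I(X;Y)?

I(X;Y) = H(X) + H(Y) - H(X,Y)
I(X;Y) = 0.6192 + 2.5744 - 2.8234 = 0.3702 bits


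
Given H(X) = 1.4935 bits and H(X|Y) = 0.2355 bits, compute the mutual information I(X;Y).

I(X;Y) = H(X) - H(X|Y)
I(X;Y) = 1.4935 - 0.2355 = 1.258 bits


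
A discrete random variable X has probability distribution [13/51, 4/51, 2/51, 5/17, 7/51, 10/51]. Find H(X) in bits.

H(X) = -Σ p(x) log₂ p(x)
  -13/51 × log₂(13/51) = 0.5027
  -4/51 × log₂(4/51) = 0.2880
  -2/51 × log₂(2/51) = 0.1832
  -5/17 × log₂(5/17) = 0.5193
  -7/51 × log₂(7/51) = 0.3932
  -10/51 × log₂(10/51) = 0.4609
H(X) = 2.3473 bits


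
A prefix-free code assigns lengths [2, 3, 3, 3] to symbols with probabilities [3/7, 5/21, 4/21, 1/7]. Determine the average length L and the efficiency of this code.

Average length L = Σ p_i × l_i = 2.5714 bits
Entropy H = 1.8736 bits
Efficiency η = H/L × 100% = 72.86%


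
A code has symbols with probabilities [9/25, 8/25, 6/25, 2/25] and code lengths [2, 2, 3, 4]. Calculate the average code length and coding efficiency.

Average length L = Σ p_i × l_i = 2.4000 bits
Entropy H = 1.8423 bits
Efficiency η = H/L × 100% = 76.76%


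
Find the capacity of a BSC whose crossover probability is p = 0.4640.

For BSC with error probability p:
C = 1 - H(p) where H(p) is binary entropy
H(0.4640) = -0.4640 × log₂(0.4640) - 0.5360 × log₂(0.5360)
H(p) = 0.9963
C = 1 - 0.9963 = 0.0037 bits/use


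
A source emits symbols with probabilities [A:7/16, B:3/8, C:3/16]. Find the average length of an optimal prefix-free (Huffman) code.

Huffman tree construction:
Combine smallest probabilities repeatedly
Resulting codes:
  A: 0 (length 1)
  B: 11 (length 2)
  C: 10 (length 2)
Average length = Σ p(s) × length(s) = 1.5625 bits


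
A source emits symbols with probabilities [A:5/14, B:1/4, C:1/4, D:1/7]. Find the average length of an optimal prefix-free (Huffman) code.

Huffman tree construction:
Combine smallest probabilities repeatedly
Resulting codes:
  A: 11 (length 2)
  B: 01 (length 2)
  C: 10 (length 2)
  D: 00 (length 2)
Average length = Σ p(s) × length(s) = 2.0000 bits


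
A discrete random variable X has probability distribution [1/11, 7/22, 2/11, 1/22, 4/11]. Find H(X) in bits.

H(X) = -Σ p(x) log₂ p(x)
  -1/11 × log₂(1/11) = 0.3145
  -7/22 × log₂(7/22) = 0.5257
  -2/11 × log₂(2/11) = 0.4472
  -1/22 × log₂(1/22) = 0.2027
  -4/11 × log₂(4/11) = 0.5307
H(X) = 2.0207 bits


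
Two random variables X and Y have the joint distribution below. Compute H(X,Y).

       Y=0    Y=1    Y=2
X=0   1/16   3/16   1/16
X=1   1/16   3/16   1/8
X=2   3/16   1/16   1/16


H(X,Y) = -Σ p(x,y) log₂ p(x,y)
  p(0,0)=1/16: -0.0625 × log₂(0.0625) = 0.2500
  p(0,1)=3/16: -0.1875 × log₂(0.1875) = 0.4528
  p(0,2)=1/16: -0.0625 × log₂(0.0625) = 0.2500
  p(1,0)=1/16: -0.0625 × log₂(0.0625) = 0.2500
  p(1,1)=3/16: -0.1875 × log₂(0.1875) = 0.4528
  p(1,2)=1/8: -0.1250 × log₂(0.1250) = 0.3750
  p(2,0)=3/16: -0.1875 × log₂(0.1875) = 0.4528
  p(2,1)=1/16: -0.0625 × log₂(0.0625) = 0.2500
  p(2,2)=1/16: -0.0625 × log₂(0.0625) = 0.2500
H(X,Y) = 2.9835 bits


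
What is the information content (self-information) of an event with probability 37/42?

Information content I(x) = -log₂(p(x))
I = -log₂(37/42) = -log₂(0.8810)
I = 0.1829 bits


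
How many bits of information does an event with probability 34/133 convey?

Information content I(x) = -log₂(p(x))
I = -log₂(34/133) = -log₂(0.2556)
I = 1.9678 bits


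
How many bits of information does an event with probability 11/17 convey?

Information content I(x) = -log₂(p(x))
I = -log₂(11/17) = -log₂(0.6471)
I = 0.6280 bits


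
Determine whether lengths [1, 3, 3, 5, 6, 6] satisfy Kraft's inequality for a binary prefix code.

Kraft inequality: Σ 2^(-l_i) ≤ 1 for prefix-free code
Calculating: 2^(-1) + 2^(-3) + 2^(-3) + 2^(-5) + 2^(-6) + 2^(-6)
= 0.5 + 0.125 + 0.125 + 0.03125 + 0.015625 + 0.015625
= 0.8125
Since 0.8125 ≤ 1, prefix-free code exists


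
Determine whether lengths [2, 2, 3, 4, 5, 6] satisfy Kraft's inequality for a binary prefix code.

Kraft inequality: Σ 2^(-l_i) ≤ 1 for prefix-free code
Calculating: 2^(-2) + 2^(-2) + 2^(-3) + 2^(-4) + 2^(-5) + 2^(-6)
= 0.25 + 0.25 + 0.125 + 0.0625 + 0.03125 + 0.015625
= 0.7344
Since 0.7344 ≤ 1, prefix-free code exists


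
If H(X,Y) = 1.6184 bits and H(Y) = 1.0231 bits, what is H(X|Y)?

Chain rule: H(X,Y) = H(X|Y) + H(Y)
H(X|Y) = H(X,Y) - H(Y) = 1.6184 - 1.0231 = 0.5953 bits


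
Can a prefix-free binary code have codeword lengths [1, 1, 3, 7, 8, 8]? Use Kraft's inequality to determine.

Kraft inequality: Σ 2^(-l_i) ≤ 1 for prefix-free code
Calculating: 2^(-1) + 2^(-1) + 2^(-3) + 2^(-7) + 2^(-8) + 2^(-8)
= 0.5 + 0.5 + 0.125 + 0.0078125 + 0.00390625 + 0.00390625
= 1.1406
Since 1.1406 > 1, prefix-free code does not exist


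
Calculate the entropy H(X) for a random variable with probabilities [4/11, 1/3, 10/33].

H(X) = -Σ p(x) log₂ p(x)
  -4/11 × log₂(4/11) = 0.5307
  -1/3 × log₂(1/3) = 0.5283
  -10/33 × log₂(10/33) = 0.5220
H(X) = 1.5810 bits


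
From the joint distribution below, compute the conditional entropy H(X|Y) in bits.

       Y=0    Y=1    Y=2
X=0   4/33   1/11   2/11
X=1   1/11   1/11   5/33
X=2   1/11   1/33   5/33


H(X|Y) = Σ_y p(y) H(X|Y=y)
  p(Y=0) = 10/33, H(X|Y=0) = 1.5710
  p(Y=1) = 7/33, H(X|Y=1) = 1.4488
  p(Y=2) = 16/33, H(X|Y=2) = 1.5794
H(X|Y) = 0.3030×1.5710 + 0.2121×1.4488 + 0.4848×1.5794 = 1.5492 bits


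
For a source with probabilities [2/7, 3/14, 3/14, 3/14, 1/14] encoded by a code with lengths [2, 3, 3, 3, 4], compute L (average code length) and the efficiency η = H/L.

Average length L = Σ p_i × l_i = 2.7857 bits
Entropy H = 2.2170 bits
Efficiency η = H/L × 100% = 79.59%


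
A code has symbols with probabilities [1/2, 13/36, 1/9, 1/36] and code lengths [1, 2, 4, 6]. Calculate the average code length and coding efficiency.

Average length L = Σ p_i × l_i = 1.8333 bits
Entropy H = 1.5265 bits
Efficiency η = H/L × 100% = 83.26%


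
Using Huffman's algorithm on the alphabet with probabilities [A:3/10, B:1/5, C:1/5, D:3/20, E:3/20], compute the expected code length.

Huffman tree construction:
Combine smallest probabilities repeatedly
Resulting codes:
  A: 10 (length 2)
  B: 00 (length 2)
  C: 01 (length 2)
  D: 110 (length 3)
  E: 111 (length 3)
Average length = Σ p(s) × length(s) = 2.3000 bits


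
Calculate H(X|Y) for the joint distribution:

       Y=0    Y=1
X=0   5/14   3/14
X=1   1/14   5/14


H(X|Y) = Σ_y p(y) H(X|Y=y)
  p(Y=0) = 3/7, H(X|Y=0) = 0.6500
  p(Y=1) = 4/7, H(X|Y=1) = 0.9544
H(X|Y) = 0.4286×0.6500 + 0.5714×0.9544 = 0.8240 bits


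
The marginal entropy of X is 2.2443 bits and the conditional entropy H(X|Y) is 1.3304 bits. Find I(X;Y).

I(X;Y) = H(X) - H(X|Y)
I(X;Y) = 2.2443 - 1.3304 = 0.9139 bits


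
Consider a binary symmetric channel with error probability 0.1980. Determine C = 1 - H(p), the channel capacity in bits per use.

For BSC with error probability p:
C = 1 - H(p) where H(p) is binary entropy
H(0.1980) = -0.1980 × log₂(0.1980) - 0.8020 × log₂(0.8020)
H(p) = 0.7179
C = 1 - 0.7179 = 0.2821 bits/use


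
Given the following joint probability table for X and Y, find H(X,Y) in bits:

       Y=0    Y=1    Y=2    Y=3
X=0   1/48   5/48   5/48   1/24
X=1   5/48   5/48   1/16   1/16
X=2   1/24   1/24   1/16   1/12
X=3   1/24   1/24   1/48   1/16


H(X,Y) = -Σ p(x,y) log₂ p(x,y)
  p(0,0)=1/48: -0.0208 × log₂(0.0208) = 0.1164
  p(0,1)=5/48: -0.1042 × log₂(0.1042) = 0.3399
  p(0,2)=5/48: -0.1042 × log₂(0.1042) = 0.3399
  p(0,3)=1/24: -0.0417 × log₂(0.0417) = 0.1910
  p(1,0)=5/48: -0.1042 × log₂(0.1042) = 0.3399
  p(1,1)=5/48: -0.1042 × log₂(0.1042) = 0.3399
  p(1,2)=1/16: -0.0625 × log₂(0.0625) = 0.2500
  p(1,3)=1/16: -0.0625 × log₂(0.0625) = 0.2500
  p(2,0)=1/24: -0.0417 × log₂(0.0417) = 0.1910
  p(2,1)=1/24: -0.0417 × log₂(0.0417) = 0.1910
  p(2,2)=1/16: -0.0625 × log₂(0.0625) = 0.2500
  p(2,3)=1/12: -0.0833 × log₂(0.0833) = 0.2987
  p(3,0)=1/24: -0.0417 × log₂(0.0417) = 0.1910
  p(3,1)=1/24: -0.0417 × log₂(0.0417) = 0.1910
  p(3,2)=1/48: -0.0208 × log₂(0.0208) = 0.1164
  p(3,3)=1/16: -0.0625 × log₂(0.0625) = 0.2500
H(X,Y) = 3.8463 bits


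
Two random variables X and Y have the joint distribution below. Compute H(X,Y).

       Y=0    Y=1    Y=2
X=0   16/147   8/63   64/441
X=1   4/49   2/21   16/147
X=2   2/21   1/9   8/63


H(X,Y) = -Σ p(x,y) log₂ p(x,y)
  p(0,0)=16/147: -0.1088 × log₂(0.1088) = 0.3483
  p(0,1)=8/63: -0.1270 × log₂(0.1270) = 0.3781
  p(0,2)=64/441: -0.1451 × log₂(0.1451) = 0.4041
  p(1,0)=4/49: -0.0816 × log₂(0.0816) = 0.2951
  p(1,1)=2/21: -0.0952 × log₂(0.0952) = 0.3231
  p(1,2)=16/147: -0.1088 × log₂(0.1088) = 0.3483
  p(2,0)=2/21: -0.0952 × log₂(0.0952) = 0.3231
  p(2,1)=1/9: -0.1111 × log₂(0.1111) = 0.3522
  p(2,2)=8/63: -0.1270 × log₂(0.1270) = 0.3781
H(X,Y) = 3.1502 bits


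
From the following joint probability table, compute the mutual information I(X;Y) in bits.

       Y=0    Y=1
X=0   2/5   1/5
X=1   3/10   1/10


H(X) = 0.9710, H(Y) = 0.8813, H(X,Y) = 1.8464
I(X;Y) = H(X) + H(Y) - H(X,Y) = 0.0058 bits


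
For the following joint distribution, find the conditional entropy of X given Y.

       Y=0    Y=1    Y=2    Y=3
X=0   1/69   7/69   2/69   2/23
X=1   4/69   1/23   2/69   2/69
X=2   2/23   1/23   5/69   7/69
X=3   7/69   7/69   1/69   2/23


H(X|Y) = Σ_y p(y) H(X|Y=y)
  p(Y=0) = 6/23, H(X|Y=0) = 1.7721
  p(Y=1) = 20/69, H(X|Y=1) = 1.8813
  p(Y=2) = 10/69, H(X|Y=2) = 1.7610
  p(Y=3) = 7/23, H(X|Y=3) = 1.8842
H(X|Y) = 0.2609×1.7721 + 0.2899×1.8813 + 0.1449×1.7610 + 0.3043×1.8842 = 1.8362 bits


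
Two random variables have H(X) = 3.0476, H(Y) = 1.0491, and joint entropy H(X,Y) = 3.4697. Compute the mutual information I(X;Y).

I(X;Y) = H(X) + H(Y) - H(X,Y)
I(X;Y) = 3.0476 + 1.0491 - 3.4697 = 0.627 bits


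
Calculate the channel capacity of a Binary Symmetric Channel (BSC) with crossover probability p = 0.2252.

For BSC with error probability p:
C = 1 - H(p) where H(p) is binary entropy
H(0.2252) = -0.2252 × log₂(0.2252) - 0.7748 × log₂(0.7748)
H(p) = 0.7695
C = 1 - 0.7695 = 0.2305 bits/use


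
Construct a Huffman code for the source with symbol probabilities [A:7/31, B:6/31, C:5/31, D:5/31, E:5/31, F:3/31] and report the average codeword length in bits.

Huffman tree construction:
Combine smallest probabilities repeatedly
Resulting codes:
  A: 01 (length 2)
  B: 00 (length 2)
  C: 101 (length 3)
  D: 110 (length 3)
  E: 111 (length 3)
  F: 100 (length 3)
Average length = Σ p(s) × length(s) = 2.5806 bits


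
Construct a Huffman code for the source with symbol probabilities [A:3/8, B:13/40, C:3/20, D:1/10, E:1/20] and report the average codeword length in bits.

Huffman tree construction:
Combine smallest probabilities repeatedly
Resulting codes:
  A: 0 (length 1)
  B: 11 (length 2)
  C: 100 (length 3)
  D: 1011 (length 4)
  E: 1010 (length 4)
Average length = Σ p(s) × length(s) = 2.0750 bits


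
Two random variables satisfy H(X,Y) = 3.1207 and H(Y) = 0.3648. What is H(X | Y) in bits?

Chain rule: H(X,Y) = H(X|Y) + H(Y)
H(X|Y) = H(X,Y) - H(Y) = 3.1207 - 0.3648 = 2.7559 bits


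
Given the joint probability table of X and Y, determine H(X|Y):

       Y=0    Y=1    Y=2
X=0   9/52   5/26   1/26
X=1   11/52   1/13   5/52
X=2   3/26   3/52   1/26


H(X|Y) = Σ_y p(y) H(X|Y=y)
  p(Y=0) = 1/2, H(X|Y=0) = 1.5430
  p(Y=1) = 17/52, H(X|Y=1) = 1.3831
  p(Y=2) = 9/52, H(X|Y=2) = 1.4355
H(X|Y) = 0.5000×1.5430 + 0.3269×1.3831 + 0.1731×1.4355 = 1.4721 bits


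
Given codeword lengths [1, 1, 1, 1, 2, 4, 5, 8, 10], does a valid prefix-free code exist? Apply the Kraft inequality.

Kraft inequality: Σ 2^(-l_i) ≤ 1 for prefix-free code
Calculating: 2^(-1) + 2^(-1) + 2^(-1) + 2^(-1) + 2^(-2) + 2^(-4) + 2^(-5) + 2^(-8) + 2^(-10)
= 0.5 + 0.5 + 0.5 + 0.5 + 0.25 + 0.0625 + 0.03125 + 0.00390625 + 0.0009765625
= 2.3486
Since 2.3486 > 1, prefix-free code does not exist


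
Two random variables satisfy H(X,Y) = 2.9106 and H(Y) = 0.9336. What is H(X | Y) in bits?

Chain rule: H(X,Y) = H(X|Y) + H(Y)
H(X|Y) = H(X,Y) - H(Y) = 2.9106 - 0.9336 = 1.977 bits


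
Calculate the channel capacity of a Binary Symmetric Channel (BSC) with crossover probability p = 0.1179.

For BSC with error probability p:
C = 1 - H(p) where H(p) is binary entropy
H(0.1179) = -0.1179 × log₂(0.1179) - 0.8821 × log₂(0.8821)
H(p) = 0.5233
C = 1 - 0.5233 = 0.4767 bits/use


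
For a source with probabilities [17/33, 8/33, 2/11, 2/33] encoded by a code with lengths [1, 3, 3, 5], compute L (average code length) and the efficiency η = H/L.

Average length L = Σ p_i × l_i = 2.0909 bits
Entropy H = 1.6809 bits
Efficiency η = H/L × 100% = 80.39%


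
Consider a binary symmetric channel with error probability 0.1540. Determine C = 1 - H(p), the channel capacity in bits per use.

For BSC with error probability p:
C = 1 - H(p) where H(p) is binary entropy
H(0.1540) = -0.1540 × log₂(0.1540) - 0.8460 × log₂(0.8460)
H(p) = 0.6198
C = 1 - 0.6198 = 0.3802 bits/use


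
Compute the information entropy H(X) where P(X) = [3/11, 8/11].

H(X) = -Σ p(x) log₂ p(x)
  -3/11 × log₂(3/11) = 0.5112
  -8/11 × log₂(8/11) = 0.3341
H(X) = 0.8454 bits


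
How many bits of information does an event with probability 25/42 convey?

Information content I(x) = -log₂(p(x))
I = -log₂(25/42) = -log₂(0.5952)
I = 0.7485 bits


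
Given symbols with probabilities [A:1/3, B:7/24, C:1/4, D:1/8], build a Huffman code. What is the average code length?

Huffman tree construction:
Combine smallest probabilities repeatedly
Resulting codes:
  A: 11 (length 2)
  B: 10 (length 2)
  C: 01 (length 2)
  D: 00 (length 2)
Average length = Σ p(s) × length(s) = 2.0000 bits


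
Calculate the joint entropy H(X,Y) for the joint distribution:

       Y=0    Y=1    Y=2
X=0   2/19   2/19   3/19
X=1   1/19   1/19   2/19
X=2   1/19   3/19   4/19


H(X,Y) = -Σ p(x,y) log₂ p(x,y)
  p(0,0)=2/19: -0.1053 × log₂(0.1053) = 0.3419
  p(0,1)=2/19: -0.1053 × log₂(0.1053) = 0.3419
  p(0,2)=3/19: -0.1579 × log₂(0.1579) = 0.4205
  p(1,0)=1/19: -0.0526 × log₂(0.0526) = 0.2236
  p(1,1)=1/19: -0.0526 × log₂(0.0526) = 0.2236
  p(1,2)=2/19: -0.1053 × log₂(0.1053) = 0.3419
  p(2,0)=1/19: -0.0526 × log₂(0.0526) = 0.2236
  p(2,1)=3/19: -0.1579 × log₂(0.1579) = 0.4205
  p(2,2)=4/19: -0.2105 × log₂(0.2105) = 0.4732
H(X,Y) = 3.0106 bits


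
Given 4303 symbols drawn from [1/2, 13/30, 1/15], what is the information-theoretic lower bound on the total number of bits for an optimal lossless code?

Entropy H = 1.2833 bits/symbol
Minimum bits = H × n = 1.2833 × 4303
= 5521.85 bits


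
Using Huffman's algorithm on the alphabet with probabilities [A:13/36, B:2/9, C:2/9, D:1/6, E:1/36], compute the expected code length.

Huffman tree construction:
Combine smallest probabilities repeatedly
Resulting codes:
  A: 11 (length 2)
  B: 01 (length 2)
  C: 10 (length 2)
  D: 001 (length 3)
  E: 000 (length 3)
Average length = Σ p(s) × length(s) = 2.1944 bits


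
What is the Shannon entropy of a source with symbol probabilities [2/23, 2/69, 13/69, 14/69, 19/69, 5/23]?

H(X) = -Σ p(x) log₂ p(x)
  -2/23 × log₂(2/23) = 0.3064
  -2/69 × log₂(2/69) = 0.1481
  -13/69 × log₂(13/69) = 0.4537
  -14/69 × log₂(14/69) = 0.4669
  -19/69 × log₂(19/69) = 0.5123
  -5/23 × log₂(5/23) = 0.4786
H(X) = 2.3660 bits


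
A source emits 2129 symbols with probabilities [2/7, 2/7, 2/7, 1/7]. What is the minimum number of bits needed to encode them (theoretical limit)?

Entropy H = 1.9502 bits/symbol
Minimum bits = H × n = 1.9502 × 2129
= 4152.00 bits


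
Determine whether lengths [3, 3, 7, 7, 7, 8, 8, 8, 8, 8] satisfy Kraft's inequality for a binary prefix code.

Kraft inequality: Σ 2^(-l_i) ≤ 1 for prefix-free code
Calculating: 2^(-3) + 2^(-3) + 2^(-7) + 2^(-7) + 2^(-7) + 2^(-8) + 2^(-8) + 2^(-8) + 2^(-8) + 2^(-8)
= 0.125 + 0.125 + 0.0078125 + 0.0078125 + 0.0078125 + 0.00390625 + 0.00390625 + 0.00390625 + 0.00390625 + 0.00390625
= 0.2930
Since 0.2930 ≤ 1, prefix-free code exists


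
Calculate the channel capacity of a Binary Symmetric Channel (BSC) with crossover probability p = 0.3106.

For BSC with error probability p:
C = 1 - H(p) where H(p) is binary entropy
H(0.3106) = -0.3106 × log₂(0.3106) - 0.6894 × log₂(0.6894)
H(p) = 0.8939
C = 1 - 0.8939 = 0.1061 bits/use


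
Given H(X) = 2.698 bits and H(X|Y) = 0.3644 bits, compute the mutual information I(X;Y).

I(X;Y) = H(X) - H(X|Y)
I(X;Y) = 2.698 - 0.3644 = 2.3336 bits


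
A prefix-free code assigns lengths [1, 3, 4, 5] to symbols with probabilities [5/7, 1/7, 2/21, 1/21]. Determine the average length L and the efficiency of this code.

Average length L = Σ p_i × l_i = 1.7619 bits
Entropy H = 1.2800 bits
Efficiency η = H/L × 100% = 72.65%


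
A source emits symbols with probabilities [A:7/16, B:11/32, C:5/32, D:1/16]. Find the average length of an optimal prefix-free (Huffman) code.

Huffman tree construction:
Combine smallest probabilities repeatedly
Resulting codes:
  A: 0 (length 1)
  B: 11 (length 2)
  C: 101 (length 3)
  D: 100 (length 3)
Average length = Σ p(s) × length(s) = 1.7812 bits


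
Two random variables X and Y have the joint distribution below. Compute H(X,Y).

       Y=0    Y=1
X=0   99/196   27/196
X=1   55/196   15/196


H(X,Y) = -Σ p(x,y) log₂ p(x,y)
  p(0,0)=99/196: -0.5051 × log₂(0.5051) = 0.4977
  p(0,1)=27/196: -0.1378 × log₂(0.1378) = 0.3940
  p(1,0)=55/196: -0.2806 × log₂(0.2806) = 0.5145
  p(1,1)=15/196: -0.0765 × log₂(0.0765) = 0.2838
H(X,Y) = 1.6899 bits


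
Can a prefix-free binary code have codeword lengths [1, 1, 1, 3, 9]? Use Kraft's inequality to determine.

Kraft inequality: Σ 2^(-l_i) ≤ 1 for prefix-free code
Calculating: 2^(-1) + 2^(-1) + 2^(-1) + 2^(-3) + 2^(-9)
= 0.5 + 0.5 + 0.5 + 0.125 + 0.001953125
= 1.6270
Since 1.6270 > 1, prefix-free code does not exist


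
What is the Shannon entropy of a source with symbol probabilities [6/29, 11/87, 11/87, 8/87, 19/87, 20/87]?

H(X) = -Σ p(x) log₂ p(x)
  -6/29 × log₂(6/29) = 0.4703
  -11/87 × log₂(11/87) = 0.3772
  -11/87 × log₂(11/87) = 0.3772
  -8/87 × log₂(8/87) = 0.3166
  -19/87 × log₂(19/87) = 0.4794
  -20/87 × log₂(20/87) = 0.4876
H(X) = 2.5083 bits


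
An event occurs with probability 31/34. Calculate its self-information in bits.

Information content I(x) = -log₂(p(x))
I = -log₂(31/34) = -log₂(0.9118)
I = 0.1333 bits


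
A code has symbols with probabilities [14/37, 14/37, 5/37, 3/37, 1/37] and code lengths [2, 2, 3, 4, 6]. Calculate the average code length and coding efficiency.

Average length L = Σ p_i × l_i = 2.4054 bits
Entropy H = 1.8859 bits
Efficiency η = H/L × 100% = 78.40%


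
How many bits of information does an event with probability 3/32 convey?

Information content I(x) = -log₂(p(x))
I = -log₂(3/32) = -log₂(0.0938)
I = 3.4150 bits


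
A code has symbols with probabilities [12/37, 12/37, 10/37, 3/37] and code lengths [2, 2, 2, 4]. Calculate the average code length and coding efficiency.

Average length L = Σ p_i × l_i = 2.1622 bits
Entropy H = 1.8577 bits
Efficiency η = H/L × 100% = 85.92%


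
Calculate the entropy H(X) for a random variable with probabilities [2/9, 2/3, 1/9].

H(X) = -Σ p(x) log₂ p(x)
  -2/9 × log₂(2/9) = 0.4822
  -2/3 × log₂(2/3) = 0.3900
  -1/9 × log₂(1/9) = 0.3522
H(X) = 1.2244 bits


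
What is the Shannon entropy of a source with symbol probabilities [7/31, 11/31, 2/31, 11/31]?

H(X) = -Σ p(x) log₂ p(x)
  -7/31 × log₂(7/31) = 0.4848
  -11/31 × log₂(11/31) = 0.5304
  -2/31 × log₂(2/31) = 0.2551
  -11/31 × log₂(11/31) = 0.5304
H(X) = 1.8007 bits


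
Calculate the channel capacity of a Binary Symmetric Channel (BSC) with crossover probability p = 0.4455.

For BSC with error probability p:
C = 1 - H(p) where H(p) is binary entropy
H(0.4455) = -0.4455 × log₂(0.4455) - 0.5545 × log₂(0.5545)
H(p) = 0.9914
C = 1 - 0.9914 = 0.0086 bits/use


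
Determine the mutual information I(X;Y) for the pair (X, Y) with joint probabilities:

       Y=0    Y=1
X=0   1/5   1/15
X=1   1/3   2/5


H(X) = 0.8366, H(Y) = 0.9968, H(X,Y) = 1.7819
I(X;Y) = H(X) + H(Y) - H(X,Y) = 0.0515 bits


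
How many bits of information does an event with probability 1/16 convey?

Information content I(x) = -log₂(p(x))
I = -log₂(1/16) = -log₂(0.0625)
I = 4.0000 bits


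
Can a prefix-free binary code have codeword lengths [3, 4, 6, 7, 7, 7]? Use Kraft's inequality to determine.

Kraft inequality: Σ 2^(-l_i) ≤ 1 for prefix-free code
Calculating: 2^(-3) + 2^(-4) + 2^(-6) + 2^(-7) + 2^(-7) + 2^(-7)
= 0.125 + 0.0625 + 0.015625 + 0.0078125 + 0.0078125 + 0.0078125
= 0.2266
Since 0.2266 ≤ 1, prefix-free code exists


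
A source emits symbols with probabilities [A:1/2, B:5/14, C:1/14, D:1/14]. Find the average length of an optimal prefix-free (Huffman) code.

Huffman tree construction:
Combine smallest probabilities repeatedly
Resulting codes:
  A: 0 (length 1)
  B: 11 (length 2)
  C: 100 (length 3)
  D: 101 (length 3)
Average length = Σ p(s) × length(s) = 1.6429 bits


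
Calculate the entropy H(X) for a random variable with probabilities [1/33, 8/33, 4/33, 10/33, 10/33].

H(X) = -Σ p(x) log₂ p(x)
  -1/33 × log₂(1/33) = 0.1529
  -8/33 × log₂(8/33) = 0.4956
  -4/33 × log₂(4/33) = 0.3690
  -10/33 × log₂(10/33) = 0.5220
  -10/33 × log₂(10/33) = 0.5220
H(X) = 2.0614 bits


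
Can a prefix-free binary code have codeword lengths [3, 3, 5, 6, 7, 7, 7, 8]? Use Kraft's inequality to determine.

Kraft inequality: Σ 2^(-l_i) ≤ 1 for prefix-free code
Calculating: 2^(-3) + 2^(-3) + 2^(-5) + 2^(-6) + 2^(-7) + 2^(-7) + 2^(-7) + 2^(-8)
= 0.125 + 0.125 + 0.03125 + 0.015625 + 0.0078125 + 0.0078125 + 0.0078125 + 0.00390625
= 0.3242
Since 0.3242 ≤ 1, prefix-free code exists


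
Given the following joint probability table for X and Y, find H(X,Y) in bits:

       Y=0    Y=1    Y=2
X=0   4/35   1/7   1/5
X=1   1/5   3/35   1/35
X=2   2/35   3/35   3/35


H(X,Y) = -Σ p(x,y) log₂ p(x,y)
  p(0,0)=4/35: -0.1143 × log₂(0.1143) = 0.3576
  p(0,1)=1/7: -0.1429 × log₂(0.1429) = 0.4011
  p(0,2)=1/5: -0.2000 × log₂(0.2000) = 0.4644
  p(1,0)=1/5: -0.2000 × log₂(0.2000) = 0.4644
  p(1,1)=3/35: -0.0857 × log₂(0.0857) = 0.3038
  p(1,2)=1/35: -0.0286 × log₂(0.0286) = 0.1466
  p(2,0)=2/35: -0.0571 × log₂(0.0571) = 0.2360
  p(2,1)=3/35: -0.0857 × log₂(0.0857) = 0.3038
  p(2,2)=3/35: -0.0857 × log₂(0.0857) = 0.3038
H(X,Y) = 2.9814 bits


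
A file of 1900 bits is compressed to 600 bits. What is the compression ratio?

Compression ratio = Original / Compressed
= 1900 / 600 = 3.17:1


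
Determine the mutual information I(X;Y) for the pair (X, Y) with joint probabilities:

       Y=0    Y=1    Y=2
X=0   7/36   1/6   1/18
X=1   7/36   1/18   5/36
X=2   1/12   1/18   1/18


H(X) = 1.5155, H(Y) = 1.5245, H(X,Y) = 2.9706
I(X;Y) = H(X) + H(Y) - H(X,Y) = 0.0695 bits


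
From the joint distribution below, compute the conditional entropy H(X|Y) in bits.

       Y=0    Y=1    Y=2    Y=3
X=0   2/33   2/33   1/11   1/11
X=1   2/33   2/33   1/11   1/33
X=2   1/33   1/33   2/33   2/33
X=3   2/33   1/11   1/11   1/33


H(X|Y) = Σ_y p(y) H(X|Y=y)
  p(Y=0) = 7/33, H(X|Y=0) = 1.9502
  p(Y=1) = 8/33, H(X|Y=1) = 1.9056
  p(Y=2) = 1/3, H(X|Y=2) = 1.9808
  p(Y=3) = 7/33, H(X|Y=3) = 1.8424
H(X|Y) = 0.2121×1.9502 + 0.2424×1.9056 + 0.3333×1.9808 + 0.2121×1.8424 = 1.9267 bits


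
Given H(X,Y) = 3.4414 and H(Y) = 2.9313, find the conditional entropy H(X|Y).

Chain rule: H(X,Y) = H(X|Y) + H(Y)
H(X|Y) = H(X,Y) - H(Y) = 3.4414 - 2.9313 = 0.5101 bits


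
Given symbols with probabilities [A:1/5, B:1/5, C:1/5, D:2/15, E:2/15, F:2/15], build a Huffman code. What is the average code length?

Huffman tree construction:
Combine smallest probabilities repeatedly
Resulting codes:
  A: 111 (length 3)
  B: 00 (length 2)
  C: 01 (length 2)
  D: 100 (length 3)
  E: 101 (length 3)
  F: 110 (length 3)
Average length = Σ p(s) × length(s) = 2.6000 bits


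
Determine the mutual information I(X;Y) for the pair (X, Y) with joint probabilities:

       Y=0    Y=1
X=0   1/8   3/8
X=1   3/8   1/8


H(X) = 1.0000, H(Y) = 1.0000, H(X,Y) = 1.8113
I(X;Y) = H(X) + H(Y) - H(X,Y) = 0.1887 bits


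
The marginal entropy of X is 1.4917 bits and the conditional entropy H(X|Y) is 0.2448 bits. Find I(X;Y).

I(X;Y) = H(X) - H(X|Y)
I(X;Y) = 1.4917 - 0.2448 = 1.2469 bits


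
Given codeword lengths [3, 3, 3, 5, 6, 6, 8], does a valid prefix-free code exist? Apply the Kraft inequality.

Kraft inequality: Σ 2^(-l_i) ≤ 1 for prefix-free code
Calculating: 2^(-3) + 2^(-3) + 2^(-3) + 2^(-5) + 2^(-6) + 2^(-6) + 2^(-8)
= 0.125 + 0.125 + 0.125 + 0.03125 + 0.015625 + 0.015625 + 0.00390625
= 0.4414
Since 0.4414 ≤ 1, prefix-free code exists


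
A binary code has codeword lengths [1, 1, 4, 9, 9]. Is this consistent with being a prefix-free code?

Kraft inequality: Σ 2^(-l_i) ≤ 1 for prefix-free code
Calculating: 2^(-1) + 2^(-1) + 2^(-4) + 2^(-9) + 2^(-9)
= 0.5 + 0.5 + 0.0625 + 0.001953125 + 0.001953125
= 1.0664
Since 1.0664 > 1, prefix-free code does not exist


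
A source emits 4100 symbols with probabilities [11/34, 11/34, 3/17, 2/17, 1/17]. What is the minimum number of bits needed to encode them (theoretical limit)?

Entropy H = 2.0987 bits/symbol
Minimum bits = H × n = 2.0987 × 4100
= 8604.75 bits


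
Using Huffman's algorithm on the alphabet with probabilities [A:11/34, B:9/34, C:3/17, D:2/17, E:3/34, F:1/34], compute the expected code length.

Huffman tree construction:
Combine smallest probabilities repeatedly
Resulting codes:
  A: 11 (length 2)
  B: 10 (length 2)
  C: 00 (length 2)
  D: 010 (length 3)
  E: 0111 (length 4)
  F: 0110 (length 4)
Average length = Σ p(s) × length(s) = 2.3529 bits


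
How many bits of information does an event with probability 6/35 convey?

Information content I(x) = -log₂(p(x))
I = -log₂(6/35) = -log₂(0.1714)
I = 2.5443 bits


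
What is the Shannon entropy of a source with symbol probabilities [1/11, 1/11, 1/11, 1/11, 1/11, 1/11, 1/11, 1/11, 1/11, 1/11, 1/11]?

H(X) = -Σ p(x) log₂ p(x)
  -1/11 × log₂(1/11) = 0.3145
  -1/11 × log₂(1/11) = 0.3145
  -1/11 × log₂(1/11) = 0.3145
  -1/11 × log₂(1/11) = 0.3145
  -1/11 × log₂(1/11) = 0.3145
  -1/11 × log₂(1/11) = 0.3145
  -1/11 × log₂(1/11) = 0.3145
  -1/11 × log₂(1/11) = 0.3145
  -1/11 × log₂(1/11) = 0.3145
  -1/11 × log₂(1/11) = 0.3145
  -1/11 × log₂(1/11) = 0.3145
H(X) = 3.4594 bits


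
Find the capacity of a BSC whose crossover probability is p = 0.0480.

For BSC with error probability p:
C = 1 - H(p) where H(p) is binary entropy
H(0.0480) = -0.0480 × log₂(0.0480) - 0.9520 × log₂(0.9520)
H(p) = 0.2778
C = 1 - 0.2778 = 0.7222 bits/use


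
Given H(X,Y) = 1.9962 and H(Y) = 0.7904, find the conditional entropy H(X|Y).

Chain rule: H(X,Y) = H(X|Y) + H(Y)
H(X|Y) = H(X,Y) - H(Y) = 1.9962 - 0.7904 = 1.2058 bits


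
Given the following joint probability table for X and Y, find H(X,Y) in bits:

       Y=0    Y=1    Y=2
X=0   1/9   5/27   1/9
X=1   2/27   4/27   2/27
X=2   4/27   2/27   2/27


H(X,Y) = -Σ p(x,y) log₂ p(x,y)
  p(0,0)=1/9: -0.1111 × log₂(0.1111) = 0.3522
  p(0,1)=5/27: -0.1852 × log₂(0.1852) = 0.4505
  p(0,2)=1/9: -0.1111 × log₂(0.1111) = 0.3522
  p(1,0)=2/27: -0.0741 × log₂(0.0741) = 0.2781
  p(1,1)=4/27: -0.1481 × log₂(0.1481) = 0.4081
  p(1,2)=2/27: -0.0741 × log₂(0.0741) = 0.2781
  p(2,0)=4/27: -0.1481 × log₂(0.1481) = 0.4081
  p(2,1)=2/27: -0.0741 × log₂(0.0741) = 0.2781
  p(2,2)=2/27: -0.0741 × log₂(0.0741) = 0.2781
H(X,Y) = 3.0838 bits


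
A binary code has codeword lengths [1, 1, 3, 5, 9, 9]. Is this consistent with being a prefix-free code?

Kraft inequality: Σ 2^(-l_i) ≤ 1 for prefix-free code
Calculating: 2^(-1) + 2^(-1) + 2^(-3) + 2^(-5) + 2^(-9) + 2^(-9)
= 0.5 + 0.5 + 0.125 + 0.03125 + 0.001953125 + 0.001953125
= 1.1602
Since 1.1602 > 1, prefix-free code does not exist


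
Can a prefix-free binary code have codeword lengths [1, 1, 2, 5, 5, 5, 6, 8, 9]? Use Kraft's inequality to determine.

Kraft inequality: Σ 2^(-l_i) ≤ 1 for prefix-free code
Calculating: 2^(-1) + 2^(-1) + 2^(-2) + 2^(-5) + 2^(-5) + 2^(-5) + 2^(-6) + 2^(-8) + 2^(-9)
= 0.5 + 0.5 + 0.25 + 0.03125 + 0.03125 + 0.03125 + 0.015625 + 0.00390625 + 0.001953125
= 1.3652
Since 1.3652 > 1, prefix-free code does not exist


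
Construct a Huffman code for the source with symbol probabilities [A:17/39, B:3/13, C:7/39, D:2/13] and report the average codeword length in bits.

Huffman tree construction:
Combine smallest probabilities repeatedly
Resulting codes:
  A: 0 (length 1)
  B: 10 (length 2)
  C: 111 (length 3)
  D: 110 (length 3)
Average length = Σ p(s) × length(s) = 1.8974 bits


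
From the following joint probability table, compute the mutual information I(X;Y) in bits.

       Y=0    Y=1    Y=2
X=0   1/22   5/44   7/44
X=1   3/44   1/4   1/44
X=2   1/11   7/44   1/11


H(X) = 1.5842, H(Y) = 1.4687, H(X,Y) = 2.9203
I(X;Y) = H(X) + H(Y) - H(X,Y) = 0.1326 bits


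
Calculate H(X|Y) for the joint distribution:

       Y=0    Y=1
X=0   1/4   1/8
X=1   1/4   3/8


H(X|Y) = Σ_y p(y) H(X|Y=y)
  p(Y=0) = 1/2, H(X|Y=0) = 1.0000
  p(Y=1) = 1/2, H(X|Y=1) = 0.8113
H(X|Y) = 0.5000×1.0000 + 0.5000×0.8113 = 0.9056 bits


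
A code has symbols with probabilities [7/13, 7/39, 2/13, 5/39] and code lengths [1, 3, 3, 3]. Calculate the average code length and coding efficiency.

Average length L = Σ p_i × l_i = 1.9231 bits
Entropy H = 1.7211 bits
Efficiency η = H/L × 100% = 89.49%


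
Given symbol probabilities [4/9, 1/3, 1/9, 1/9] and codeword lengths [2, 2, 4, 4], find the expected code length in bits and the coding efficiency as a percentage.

Average length L = Σ p_i × l_i = 2.4444 bits
Entropy H = 1.7527 bits
Efficiency η = H/L × 100% = 71.70%


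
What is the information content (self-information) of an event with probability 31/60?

Information content I(x) = -log₂(p(x))
I = -log₂(31/60) = -log₂(0.5167)
I = 0.9527 bits


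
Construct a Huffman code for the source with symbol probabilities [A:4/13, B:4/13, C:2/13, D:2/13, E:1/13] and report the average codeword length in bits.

Huffman tree construction:
Combine smallest probabilities repeatedly
Resulting codes:
  A: 10 (length 2)
  B: 11 (length 2)
  C: 011 (length 3)
  D: 00 (length 2)
  E: 010 (length 3)
Average length = Σ p(s) × length(s) = 2.2308 bits


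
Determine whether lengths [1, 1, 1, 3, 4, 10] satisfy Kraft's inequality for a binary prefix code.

Kraft inequality: Σ 2^(-l_i) ≤ 1 for prefix-free code
Calculating: 2^(-1) + 2^(-1) + 2^(-1) + 2^(-3) + 2^(-4) + 2^(-10)
= 0.5 + 0.5 + 0.5 + 0.125 + 0.0625 + 0.0009765625
= 1.6885
Since 1.6885 > 1, prefix-free code does not exist


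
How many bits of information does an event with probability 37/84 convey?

Information content I(x) = -log₂(p(x))
I = -log₂(37/84) = -log₂(0.4405)
I = 1.1829 bits


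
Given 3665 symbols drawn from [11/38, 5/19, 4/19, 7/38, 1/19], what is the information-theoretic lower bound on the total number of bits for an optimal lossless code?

Entropy H = 2.1710 bits/symbol
Minimum bits = H × n = 2.1710 × 3665
= 7956.59 bits


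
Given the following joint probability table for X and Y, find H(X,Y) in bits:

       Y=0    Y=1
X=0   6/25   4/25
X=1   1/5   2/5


H(X,Y) = -Σ p(x,y) log₂ p(x,y)
  p(0,0)=6/25: -0.2400 × log₂(0.2400) = 0.4941
  p(0,1)=4/25: -0.1600 × log₂(0.1600) = 0.4230
  p(1,0)=1/5: -0.2000 × log₂(0.2000) = 0.4644
  p(1,1)=2/5: -0.4000 × log₂(0.4000) = 0.5288
H(X,Y) = 1.9103 bits


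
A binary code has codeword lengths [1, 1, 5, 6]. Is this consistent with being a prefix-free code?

Kraft inequality: Σ 2^(-l_i) ≤ 1 for prefix-free code
Calculating: 2^(-1) + 2^(-1) + 2^(-5) + 2^(-6)
= 0.5 + 0.5 + 0.03125 + 0.015625
= 1.0469
Since 1.0469 > 1, prefix-free code does not exist


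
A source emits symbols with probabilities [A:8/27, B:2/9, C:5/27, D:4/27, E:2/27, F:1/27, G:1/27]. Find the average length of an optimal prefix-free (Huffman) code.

Huffman tree construction:
Combine smallest probabilities repeatedly
Resulting codes:
  A: 10 (length 2)
  B: 01 (length 2)
  C: 00 (length 2)
  D: 110 (length 3)
  E: 1110 (length 4)
  F: 11110 (length 5)
  G: 11111 (length 5)
Average length = Σ p(s) × length(s) = 2.5185 bits


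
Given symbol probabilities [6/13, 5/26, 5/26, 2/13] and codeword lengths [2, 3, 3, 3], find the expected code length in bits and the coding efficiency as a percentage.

Average length L = Σ p_i × l_i = 2.5385 bits
Entropy H = 1.8451 bits
Efficiency η = H/L × 100% = 72.69%


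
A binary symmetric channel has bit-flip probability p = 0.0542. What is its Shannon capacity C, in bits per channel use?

For BSC with error probability p:
C = 1 - H(p) where H(p) is binary entropy
H(0.0542) = -0.0542 × log₂(0.0542) - 0.9458 × log₂(0.9458)
H(p) = 0.3040
C = 1 - 0.3040 = 0.6960 bits/use


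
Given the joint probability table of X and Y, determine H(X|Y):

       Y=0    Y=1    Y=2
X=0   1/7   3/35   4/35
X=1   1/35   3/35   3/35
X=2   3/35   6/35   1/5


H(X|Y) = Σ_y p(y) H(X|Y=y)
  p(Y=0) = 9/35, H(X|Y=0) = 1.3516
  p(Y=1) = 12/35, H(X|Y=1) = 1.5000
  p(Y=2) = 2/5, H(X|Y=2) = 1.4926
H(X|Y) = 0.2571×1.3516 + 0.3429×1.5000 + 0.4000×1.4926 = 1.4589 bits


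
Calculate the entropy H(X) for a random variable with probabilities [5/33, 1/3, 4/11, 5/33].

H(X) = -Σ p(x) log₂ p(x)
  -5/33 × log₂(5/33) = 0.4125
  -1/3 × log₂(1/3) = 0.5283
  -4/11 × log₂(4/11) = 0.5307
  -5/33 × log₂(5/33) = 0.4125
H(X) = 1.8840 bits


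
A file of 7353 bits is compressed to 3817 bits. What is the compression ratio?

Compression ratio = Original / Compressed
= 7353 / 3817 = 1.93:1


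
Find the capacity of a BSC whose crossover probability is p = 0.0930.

For BSC with error probability p:
C = 1 - H(p) where H(p) is binary entropy
H(0.0930) = -0.0930 × log₂(0.0930) - 0.9070 × log₂(0.9070)
H(p) = 0.4464
C = 1 - 0.4464 = 0.5536 bits/use
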